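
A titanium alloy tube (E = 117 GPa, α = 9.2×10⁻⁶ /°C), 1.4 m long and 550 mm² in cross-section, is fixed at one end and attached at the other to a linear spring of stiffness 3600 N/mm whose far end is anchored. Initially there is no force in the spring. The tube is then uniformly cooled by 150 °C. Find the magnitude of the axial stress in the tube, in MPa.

σ ≈ 11.7 MPa (tensile)

Free thermal contraction: δ_free = αΔT L = 9.2×10⁻⁶ × 150 × 1400 = 1.932 mm.
Let P be the tensile force in the spring. The tube extends elastically by PL/(AE) and the spring stretches by P/k; together these equal δ_free.
P [ L/(AE) + 1/k ] = δ_free → P [ 1400/(550×117×10³) + 1/(3600) ] = 1.932.
P = 1.932 / 0.0002995 = 6450 N.
σ = P/A = 6450/550 = 11.73 MPa.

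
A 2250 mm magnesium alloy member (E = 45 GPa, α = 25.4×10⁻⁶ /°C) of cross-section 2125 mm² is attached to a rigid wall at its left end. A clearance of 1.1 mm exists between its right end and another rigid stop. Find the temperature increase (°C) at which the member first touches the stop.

ΔT ≈ 19.2 °C

Contact occurs when the free expansion equals the gap: αΔT L = 1.1 mm.
So ΔT = g/(αL) = 1.1/(25.4×10⁻⁶ × 2250) = 19.25 °C.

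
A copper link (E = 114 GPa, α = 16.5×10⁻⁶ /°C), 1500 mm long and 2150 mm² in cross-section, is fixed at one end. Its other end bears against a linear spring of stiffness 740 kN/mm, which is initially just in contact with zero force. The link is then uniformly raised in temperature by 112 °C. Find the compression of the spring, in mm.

δ ≈ 0.501 mm

The unrestrained thermal change is αΔT L = 16.5×10⁻⁶ × 112 × 1500 = 2.772 mm.
With a force P in the spring, the elastic change of the link is PL/(AE) and that of the spring is P/k; compatibility requires their sum to equal δ_free.
P [ L/(AE) + 1/k ] = δ_free → P [ 1500/(2150×114×10³) + 1/(740×10³) ] = 2.772.
P = 2.772 / 7.471×10⁻⁶ = 371000 N.
Spring compression = P/k = 371000/(740×10³) = 0.5014 mm.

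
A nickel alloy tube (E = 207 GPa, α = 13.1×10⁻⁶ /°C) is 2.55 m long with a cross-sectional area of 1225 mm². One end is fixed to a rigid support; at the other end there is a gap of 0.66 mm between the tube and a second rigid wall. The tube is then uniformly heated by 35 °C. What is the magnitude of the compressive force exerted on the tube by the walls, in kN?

P ≈ 50.6 kN

Free thermal elongation = αΔT L = 13.1×10⁻⁶ × 35 × 2550 = 1.169 mm.
This exceeds the 0.66 mm gap, so the wall pushes back. The portion of expansion that must be recovered elastically is δ_free − gap = 1.169 − 0.66 = 0.5092 mm.
Compatibility: PL/(AE) = 0.5092 mm, so σ = P/A = E × (0.5092/2550) = 41.33 MPa.
Force on the wall = σA = 41.33 × 1225 mm² = 50.63 kN.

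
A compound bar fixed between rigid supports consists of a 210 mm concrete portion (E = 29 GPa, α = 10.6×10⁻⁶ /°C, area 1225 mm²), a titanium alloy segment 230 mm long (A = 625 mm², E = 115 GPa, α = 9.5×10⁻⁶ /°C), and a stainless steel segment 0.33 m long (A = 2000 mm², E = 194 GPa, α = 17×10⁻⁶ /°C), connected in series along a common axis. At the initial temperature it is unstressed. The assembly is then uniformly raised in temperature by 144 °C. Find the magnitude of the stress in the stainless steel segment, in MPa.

σ ≈ 72.4 MPa (compressive)

With the walls removed the bar would change length by δ_free = Σ αᵢΔT Lᵢ = 10.6×10⁻⁶×144×210 + 9.5×10⁻⁶×144×230 + 17×10⁻⁶×144×330 = 1.443 mm.
The walls prevent any net length change, so an axial force P (same in every segment) develops. Compatibility: P · Σ Lᵢ/(AᵢEᵢ) = δ_free.
The series flexibility is Σ Lᵢ/(AᵢEᵢ) = 210/(1225×29×10³) + 230/(625×115×10³) + 330/(2000×194×10³) = 9.962×10⁻⁶ mm/N.
P = 1.443 / 9.962×10⁻⁶ = 144900 N = 144.9 kN, compressive.
σ_{stainless steel} = P / A = 144900 / 2000 = 72.43 MPa.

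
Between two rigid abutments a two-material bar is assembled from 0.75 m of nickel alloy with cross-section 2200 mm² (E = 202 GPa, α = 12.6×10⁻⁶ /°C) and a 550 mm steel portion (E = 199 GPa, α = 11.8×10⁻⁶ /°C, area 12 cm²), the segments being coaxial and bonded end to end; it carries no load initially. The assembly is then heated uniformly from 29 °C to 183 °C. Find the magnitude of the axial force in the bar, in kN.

P ≈ 615 kN (compressive)

If the supports were absent, the total length change would be Σ αᵢΔT Lᵢ = 12.6×10⁻⁶×154×750 + 11.8×10⁻⁶×154×550 = 2.455 mm.
The rigid supports impose zero overall length change; the single axial force P common to all segments must satisfy P Σ Lᵢ/(AᵢEᵢ) = δ_free.
Σ Lᵢ/(AᵢEᵢ) = 750/(2200×202×10³) + 550/(1200×199×10³) = 3.991×10⁻⁶ mm/N.
P = 2.455 / 3.991×10⁻⁶ = 615100 N = 615.1 kN, compressive.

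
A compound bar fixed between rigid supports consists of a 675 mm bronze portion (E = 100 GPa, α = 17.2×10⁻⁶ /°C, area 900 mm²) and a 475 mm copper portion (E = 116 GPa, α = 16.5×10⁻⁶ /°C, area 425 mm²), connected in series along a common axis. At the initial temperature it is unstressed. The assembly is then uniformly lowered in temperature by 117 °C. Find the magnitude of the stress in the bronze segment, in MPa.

σ ≈ 148 MPa (tensile)

Free thermal contraction of the whole bar: Σ αᵢΔT Lᵢ = 17.2×10⁻⁶×117×675 + 16.5×10⁻⁶×117×475 = 2.275 mm.
The rigid supports impose zero overall length change; the single axial force P common to all segments must satisfy P Σ Lᵢ/(AᵢEᵢ) = δ_free.
The series flexibility is Σ Lᵢ/(AᵢEᵢ) = 675/(900×100×10³) + 475/(425×116×10³) = 1.713×10⁻⁵ mm/N.
So P = 2.275 / 1.713×10⁻⁵ = 132.8 kN, tensile.
σ_{bronze} = P / A = 132800 / 900 = 147.5 MPa.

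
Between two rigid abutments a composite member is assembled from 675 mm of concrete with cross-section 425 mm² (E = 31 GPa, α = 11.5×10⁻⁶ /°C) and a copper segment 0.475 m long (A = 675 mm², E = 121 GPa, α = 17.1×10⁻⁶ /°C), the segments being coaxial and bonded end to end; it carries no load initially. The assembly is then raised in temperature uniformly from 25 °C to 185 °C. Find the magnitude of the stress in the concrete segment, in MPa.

Free thermal expansion of the whole bar: Σ αᵢΔT Lᵢ = 11.5×10⁻⁶×160×675 + 17.1×10⁻⁶×160×475 = 2.542 mm.
Since the ends are fixed, an axial force P builds up, equal in every segment, with P · Σ Lᵢ/(AᵢEᵢ) = δ_free.
Σ Lᵢ/(AᵢEᵢ) = 675/(425×31×10³) + 475/(675×121×10³) = 5.705×10⁻⁵ mm/N.
Hence P = δ_free / Σ(L/AE) = 2.542/5.705×10⁻⁵ = 44.55 kN (compressive).
σ_{concrete} = P / A = 44550 / 425 = 104.8 MPa.

σ ≈ 105 MPa (compressive)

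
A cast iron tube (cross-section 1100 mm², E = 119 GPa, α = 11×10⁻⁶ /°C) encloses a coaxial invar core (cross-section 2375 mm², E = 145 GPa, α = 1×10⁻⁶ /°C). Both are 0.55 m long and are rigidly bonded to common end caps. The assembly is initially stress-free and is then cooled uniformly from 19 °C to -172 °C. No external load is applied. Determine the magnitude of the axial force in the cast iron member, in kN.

Both members must finish at the same length. With the larger α, the cast iron tends to over-contract; the plates restrain it, putting the cast iron in tension and the invar in compression. With no external load the two internal forces are equal and opposite, magnitude P.
Compatibility of the two members (thermal + elastic change equal): (α₁ − α₂)ΔT = P·[1/(A₁E₁) + 1/(A₂E₂)].
|α₁ − α₂|·ΔT = 10×10⁻⁶ × 191 = 0.00191.
1/(A₁E₁) + 1/(A₂E₂) = 1/(1100×119×10³) + 1/(2375×145×10³) = 1.054×10⁻⁸ N⁻¹.
P = 0.00191 / 1.054×10⁻⁸ = 181200 N = 181.2 kN.

P ≈ 181 kN (tensile in the cast iron)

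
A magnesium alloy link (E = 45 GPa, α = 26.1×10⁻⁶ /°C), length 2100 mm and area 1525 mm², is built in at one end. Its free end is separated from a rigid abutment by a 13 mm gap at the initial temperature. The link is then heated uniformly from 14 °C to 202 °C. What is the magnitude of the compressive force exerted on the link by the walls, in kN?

P ≈ 0 kN

Unrestrained expansion: δ_free = αΔT L = 26.1×10⁻⁶ × 188 × 2100 = 10.3 mm.
This is smaller than the 13 mm clearance, so the link expands freely without reaching the stop — the stress is zero.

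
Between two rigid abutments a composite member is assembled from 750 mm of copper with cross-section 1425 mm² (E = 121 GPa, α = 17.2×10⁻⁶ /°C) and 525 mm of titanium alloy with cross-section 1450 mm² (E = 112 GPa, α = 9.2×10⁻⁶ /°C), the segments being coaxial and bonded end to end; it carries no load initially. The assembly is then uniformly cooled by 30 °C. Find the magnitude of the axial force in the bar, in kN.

Free thermal contraction of the whole bar: Σ αᵢΔT Lᵢ = 17.2×10⁻⁶×30×750 + 9.2×10⁻⁶×30×525 = 0.5319 mm.
Since the ends are fixed, an axial force P builds up, equal in every segment, with P · Σ Lᵢ/(AᵢEᵢ) = δ_free.
The series flexibility is Σ Lᵢ/(AᵢEᵢ) = 750/(1425×121×10³) + 525/(1450×112×10³) = 7.582×10⁻⁶ mm/N.
So P = 0.5319 / 7.582×10⁻⁶ = 70.15 kN, tensile.

P ≈ 70.1 kN (tensile)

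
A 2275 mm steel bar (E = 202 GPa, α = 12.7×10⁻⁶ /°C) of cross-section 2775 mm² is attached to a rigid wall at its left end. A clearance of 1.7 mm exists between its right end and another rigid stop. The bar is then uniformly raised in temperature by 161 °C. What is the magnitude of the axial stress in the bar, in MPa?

If the wall were absent the bar would grow by αΔT L = 12.7×10⁻⁶ × 161 × 2275 = 4.652 mm.
This exceeds the 1.7 mm gap, so the wall pushes back. The portion of expansion that must be recovered elastically is δ_free − gap = 4.652 − 1.7 = 2.952 mm.
That suppressed elongation corresponds to σ = E·Δ/L = 202×10³ × 2.952/2275 = 262.1 MPa.

σ ≈ 262 MPa (compressive)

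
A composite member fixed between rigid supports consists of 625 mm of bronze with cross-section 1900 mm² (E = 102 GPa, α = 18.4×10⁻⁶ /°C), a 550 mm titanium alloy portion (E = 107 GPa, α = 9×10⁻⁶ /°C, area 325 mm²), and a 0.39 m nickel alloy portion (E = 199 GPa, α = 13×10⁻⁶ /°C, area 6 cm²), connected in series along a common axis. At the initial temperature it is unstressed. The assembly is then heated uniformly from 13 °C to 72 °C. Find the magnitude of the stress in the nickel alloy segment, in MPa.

σ ≈ 94.9 MPa (compressive)

Free thermal expansion of the whole bar: Σ αᵢΔT Lᵢ = 18.4×10⁻⁶×59×625 + 9×10⁻⁶×59×550 + 13×10⁻⁶×59×390 = 1.27 mm.
The rigid supports impose zero overall length change; the single axial force P common to all segments must satisfy P Σ Lᵢ/(AᵢEᵢ) = δ_free.
Σ Lᵢ/(AᵢEᵢ) = 625/(1900×102×10³) + 550/(325×107×10³) + 390/(600×199×10³) = 2.231×10⁻⁵ mm/N.
P = 1.27 / 2.231×10⁻⁵ = 56920 N = 56.92 kN, compressive.
σ_{nickel alloy} = P / A = 56920 / 600 = 94.86 MPa.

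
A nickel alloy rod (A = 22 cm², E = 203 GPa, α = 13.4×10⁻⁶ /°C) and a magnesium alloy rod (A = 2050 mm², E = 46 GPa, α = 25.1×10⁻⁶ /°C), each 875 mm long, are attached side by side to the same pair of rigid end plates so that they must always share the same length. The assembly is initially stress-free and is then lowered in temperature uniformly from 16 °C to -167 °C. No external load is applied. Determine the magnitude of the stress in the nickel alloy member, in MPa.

σ ≈ 75.8 MPa (compressive)

Both members must finish at the same length. With the larger α, the magnesium alloy tends to over-contract; the plates restrain it, putting the magnesium alloy in tension and the nickel alloy in compression. With no external load the two internal forces are equal and opposite, magnitude P.
Setting the final lengths equal and cancelling L: (α₁ − α₂)ΔT = P/(A₁E₁) + P/(A₂E₂).
|α₁ − α₂|·ΔT = 11.7×10⁻⁶ × 183 = 0.002141.
1/(A₁E₁) + 1/(A₂E₂) = 1/(2200×203×10³) + 1/(2050×46×10³) = 1.284×10⁻⁸ N⁻¹.
P = 0.002141 / 1.284×10⁻⁸ = 166700 N = 166.7 kN.
σ_{nickel alloy} = P/A₁ = 166700/2200 = 75.78 MPa, compressive.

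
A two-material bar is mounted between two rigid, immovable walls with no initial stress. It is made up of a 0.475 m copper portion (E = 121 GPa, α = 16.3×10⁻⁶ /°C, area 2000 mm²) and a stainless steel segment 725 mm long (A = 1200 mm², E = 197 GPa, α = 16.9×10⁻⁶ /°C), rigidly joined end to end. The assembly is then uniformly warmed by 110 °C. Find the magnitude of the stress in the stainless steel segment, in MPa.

With the walls removed the bar would change length by δ_free = Σ αᵢΔT Lᵢ = 16.3×10⁻⁶×110×475 + 16.9×10⁻⁶×110×725 = 2.199 mm.
The walls prevent any net length change, so an axial force P (same in every segment) develops. Compatibility: P · Σ Lᵢ/(AᵢEᵢ) = δ_free.
Σ Lᵢ/(AᵢEᵢ) = 475/(2000×121×10³) + 725/(1200×197×10³) = 5.03×10⁻⁶ mm/N.
P = 2.199 / 5.03×10⁻⁶ = 437300 N = 437.3 kN, compressive.
σ_{stainless steel} = P / A = 437300 / 1200 = 364.4 MPa.

σ ≈ 364 MPa (compressive)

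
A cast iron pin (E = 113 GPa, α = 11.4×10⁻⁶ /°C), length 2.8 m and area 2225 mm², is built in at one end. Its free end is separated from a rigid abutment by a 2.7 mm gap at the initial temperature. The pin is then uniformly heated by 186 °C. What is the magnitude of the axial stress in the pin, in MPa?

σ ≈ 131 MPa (compressive)

Unrestrained expansion: δ_free = αΔT L = 11.4×10⁻⁶ × 186 × 2800 = 5.937 mm.
After closing the 2.7 mm clearance, 5.937 − 2.7 = 3.237 mm of expansion remains to be suppressed by the wall.
Compatibility: PL/(AE) = 3.237 mm, so σ = P/A = E × (3.237/2800) = 130.6 MPa.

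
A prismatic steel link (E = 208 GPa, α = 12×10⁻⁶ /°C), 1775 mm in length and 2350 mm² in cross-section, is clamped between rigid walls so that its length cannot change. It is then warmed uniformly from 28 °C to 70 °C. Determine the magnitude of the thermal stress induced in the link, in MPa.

σ ≈ 105 MPa (compressive)

With length fixed, the mechanical strain must cancel the thermal strain αΔT = 12×10⁻⁶ × 42 = 504×10⁻⁶.
The stress required to suppress this strain is σ = Eε = 208×10³ × 504×10⁻⁶ = 104.8 MPa, compressive since the link is trying to expand.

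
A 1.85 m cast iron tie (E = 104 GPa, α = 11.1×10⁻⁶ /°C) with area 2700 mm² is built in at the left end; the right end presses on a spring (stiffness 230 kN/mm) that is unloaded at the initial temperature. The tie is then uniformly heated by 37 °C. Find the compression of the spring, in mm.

δ ≈ 0.302 mm

The unrestrained thermal change is αΔT L = 11.1×10⁻⁶ × 37 × 1850 = 0.7598 mm.
Let P be the compressive force at the spring. The tie shortens elastically by PL/(AE) and the spring compresses by P/k; together these equal δ_free.
So P = δ_free / [L/(AE) + 1/k] = 0.7598 / [ 1850/(2700×104×10³) + 1/(230×10³) ].
P = 0.7598 / 1.094×10⁻⁵ = 69480 N.
Spring compression = P/k = 69480/(230×10³) = 0.3021 mm.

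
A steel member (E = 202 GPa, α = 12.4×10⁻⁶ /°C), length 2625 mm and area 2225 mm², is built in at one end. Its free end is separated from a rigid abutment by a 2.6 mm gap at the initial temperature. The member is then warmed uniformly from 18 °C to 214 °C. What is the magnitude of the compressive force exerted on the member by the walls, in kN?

If the wall were absent the member would grow by αΔT L = 12.4×10⁻⁶ × 196 × 2625 = 6.38 mm.
After closing the 2.6 mm clearance, 6.38 − 2.6 = 3.78 mm of expansion remains to be suppressed by the wall.
So σ = E(δ_free − g)/L = 202×10³ × 3.78/2625 = 290.9 MPa.
P = σA = 290.9 × 2225 = 647.2 kN.

P ≈ 647 kN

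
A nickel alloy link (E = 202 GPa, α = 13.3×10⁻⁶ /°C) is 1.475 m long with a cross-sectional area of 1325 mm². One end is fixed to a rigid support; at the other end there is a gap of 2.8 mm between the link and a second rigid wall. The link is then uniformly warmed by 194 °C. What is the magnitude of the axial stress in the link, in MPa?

If the wall were absent the link would grow by αΔT L = 13.3×10⁻⁶ × 194 × 1475 = 3.806 mm.
This exceeds the 2.8 mm gap, so the wall pushes back. The portion of expansion that must be recovered elastically is δ_free − gap = 3.806 − 2.8 = 1.006 mm.
That suppressed elongation corresponds to σ = E·Δ/L = 202×10³ × 1.006/1475 = 137.7 MPa.

σ ≈ 138 MPa (compressive)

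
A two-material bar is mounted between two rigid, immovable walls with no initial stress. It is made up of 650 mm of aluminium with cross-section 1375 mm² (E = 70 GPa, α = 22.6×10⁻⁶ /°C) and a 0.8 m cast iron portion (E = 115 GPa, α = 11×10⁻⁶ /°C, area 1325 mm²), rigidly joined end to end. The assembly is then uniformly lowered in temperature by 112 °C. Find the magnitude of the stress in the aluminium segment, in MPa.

Free thermal contraction of the whole bar: Σ αᵢΔT Lᵢ = 22.6×10⁻⁶×112×650 + 11×10⁻⁶×112×800 = 2.631 mm.
The rigid supports impose zero overall length change; the single axial force P common to all segments must satisfy P Σ Lᵢ/(AᵢEᵢ) = δ_free.
Σ Lᵢ/(AᵢEᵢ) = 650/(1375×70×10³) + 800/(1325×115×10³) = 1.2×10⁻⁵ mm/N.
So P = 2.631 / 1.2×10⁻⁵ = 219.2 kN, tensile.
σ_{aluminium} = P / A = 219200 / 1375 = 159.4 MPa.

σ ≈ 159 MPa (tensile)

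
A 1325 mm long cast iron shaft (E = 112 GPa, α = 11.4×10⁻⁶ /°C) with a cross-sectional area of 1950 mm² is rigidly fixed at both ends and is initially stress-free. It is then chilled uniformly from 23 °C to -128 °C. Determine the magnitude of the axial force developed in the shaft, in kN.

With zero net strain, σ = E·αΔT = 112 GPa × 11.4×10⁻⁶ × 151 = 192.8 MPa.
P = AEαΔT = 1950 × 112×10³ × 11.4×10⁻⁶ × 151 = 376 kN (tensile).

P ≈ 376 kN (tensile)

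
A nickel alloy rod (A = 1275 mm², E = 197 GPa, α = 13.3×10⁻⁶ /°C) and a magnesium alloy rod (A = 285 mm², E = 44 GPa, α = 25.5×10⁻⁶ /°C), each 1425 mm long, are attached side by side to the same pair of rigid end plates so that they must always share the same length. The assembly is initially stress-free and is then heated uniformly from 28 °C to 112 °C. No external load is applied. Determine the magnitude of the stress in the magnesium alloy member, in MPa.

σ ≈ 42.9 MPa (compressive)

The magnesium alloy has the larger α, so on heating it would change length more than the nickel alloy if both were free. The rigid plates force a common final length, so the magnesium alloy is put into compression and the nickel alloy into tension, with equal and opposite forces P (no external load).
Compatibility of the two members (thermal + elastic change equal): (α₁ − α₂)ΔT = P·[1/(A₁E₁) + 1/(A₂E₂)].
|α₁ − α₂|·ΔT = 12.2×10⁻⁶ × 84 = 0.001025.
1/(A₁E₁) + 1/(A₂E₂) = 1/(1275×197×10³) + 1/(285×44×10³) = 8.373×10⁻⁸ N⁻¹.
P = 0.001025 / 8.373×10⁻⁸ = 12240 N = 12.24 kN.
σ_{magnesium alloy} = P/A₂ = 12240/285 = 42.95 MPa, compressive.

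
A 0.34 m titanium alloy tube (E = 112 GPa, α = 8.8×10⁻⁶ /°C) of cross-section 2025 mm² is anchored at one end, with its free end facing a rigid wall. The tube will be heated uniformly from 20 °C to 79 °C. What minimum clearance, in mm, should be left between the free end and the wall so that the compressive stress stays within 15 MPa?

g ≈ 0.131 mm

Free expansion if unrestrained: δ_free = αΔT L = 8.8×10⁻⁶ × 59 × 340 = 0.1765 mm.
At the allowable stress the elastic shortening the wall may impose is σL/E = 15 × 340 / (112×10³) = 0.04554 mm.
The gap must absorb the remainder: g_min = 0.1765 − 0.04554 = 0.131 mm.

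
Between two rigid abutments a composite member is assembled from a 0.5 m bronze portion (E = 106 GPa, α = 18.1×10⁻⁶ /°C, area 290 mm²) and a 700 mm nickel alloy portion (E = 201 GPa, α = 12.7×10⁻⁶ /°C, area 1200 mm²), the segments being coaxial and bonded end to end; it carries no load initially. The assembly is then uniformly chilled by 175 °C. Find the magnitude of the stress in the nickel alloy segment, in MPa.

With the walls removed the bar would change length by δ_free = Σ αᵢΔT Lᵢ = 18.1×10⁻⁶×175×500 + 12.7×10⁻⁶×175×700 = 3.139 mm.
The walls prevent any net length change, so an axial force P (same in every segment) develops. Compatibility: P · Σ Lᵢ/(AᵢEᵢ) = δ_free.
The series flexibility is Σ Lᵢ/(AᵢEᵢ) = 500/(290×106×10³) + 700/(1200×201×10³) = 1.917×10⁻⁵ mm/N.
So P = 3.139 / 1.917×10⁻⁵ = 163.8 kN, tensile.
σ_{nickel alloy} = P / A = 163800 / 1200 = 136.5 MPa.

σ ≈ 136 MPa (tensile)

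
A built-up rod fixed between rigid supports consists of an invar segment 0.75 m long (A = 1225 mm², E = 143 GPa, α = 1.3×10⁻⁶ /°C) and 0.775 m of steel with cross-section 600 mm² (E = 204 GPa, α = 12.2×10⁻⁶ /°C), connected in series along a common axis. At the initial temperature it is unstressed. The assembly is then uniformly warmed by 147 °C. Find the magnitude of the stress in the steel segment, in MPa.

σ ≈ 241 MPa (compressive)

With the walls removed the bar would change length by δ_free = Σ αᵢΔT Lᵢ = 1.3×10⁻⁶×147×750 + 12.2×10⁻⁶×147×775 = 1.533 mm.
Since the ends are fixed, an axial force P builds up, equal in every segment, with P · Σ Lᵢ/(AᵢEᵢ) = δ_free.
Σ Lᵢ/(AᵢEᵢ) = 750/(1225×143×10³) + 775/(600×204×10³) = 1.061×10⁻⁵ mm/N.
So P = 1.533 / 1.061×10⁻⁵ = 144.5 kN, compressive.
σ_{steel} = P / A = 144500 / 600 = 240.8 MPa.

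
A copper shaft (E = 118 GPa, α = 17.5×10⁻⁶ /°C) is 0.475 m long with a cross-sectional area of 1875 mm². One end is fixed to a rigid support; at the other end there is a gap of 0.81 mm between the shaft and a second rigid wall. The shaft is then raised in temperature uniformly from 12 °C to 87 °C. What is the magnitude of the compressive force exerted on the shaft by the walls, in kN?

Free thermal elongation = αΔT L = 17.5×10⁻⁶ × 75 × 475 = 0.6234 mm.
This is smaller than the 0.81 mm clearance, so the shaft expands freely without reaching the stop — the stress is zero.

P ≈ 0 kN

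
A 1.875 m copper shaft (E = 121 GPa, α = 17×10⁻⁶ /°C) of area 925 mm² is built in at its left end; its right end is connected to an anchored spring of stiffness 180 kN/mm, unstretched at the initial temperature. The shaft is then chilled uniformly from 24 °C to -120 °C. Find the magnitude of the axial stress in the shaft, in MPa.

σ ≈ 222 MPa (tensile)

If the spring were absent the shaft would shorten by αΔT L = 17×10⁻⁶ × 144 × 1875 = 4.59 mm.
With a force P in the spring, the elastic change of the shaft is PL/(AE) and that of the spring is P/k; compatibility requires their sum to equal δ_free.
So P = δ_free / [L/(AE) + 1/k] = 4.59 / [ 1875/(925×121×10³) + 1/(180×10³) ].
P = 4.59 / 2.231×10⁻⁵ = 205800 N.
σ = P/A = 205800/925 = 222.4 MPa.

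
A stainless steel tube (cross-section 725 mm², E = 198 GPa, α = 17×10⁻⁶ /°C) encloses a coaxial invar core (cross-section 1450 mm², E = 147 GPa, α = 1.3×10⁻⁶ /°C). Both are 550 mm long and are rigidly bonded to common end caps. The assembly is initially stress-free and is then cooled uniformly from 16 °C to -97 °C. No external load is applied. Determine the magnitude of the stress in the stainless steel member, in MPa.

Both members must finish at the same length. With the larger α, the stainless steel tends to over-contract; the plates restrain it, putting the stainless steel in tension and the invar in compression. With no external load the two internal forces are equal and opposite, magnitude P.
Equating the net (thermal + elastic) strains gives |α₁ − α₂|·ΔT = P·[1/(A₁E₁) + 1/(A₂E₂)].
|α₁ − α₂|·ΔT = 15.7×10⁻⁶ × 113 = 0.001774.
1/(A₁E₁) + 1/(A₂E₂) = 1/(725×198×10³) + 1/(1450×147×10³) = 1.166×10⁻⁸ N⁻¹.
So P = 0.001774 / 1.166×10⁻⁸ = 152.2 kN.
σ_{stainless steel} = P/A₁ = 152200/725 = 209.9 MPa, tensile.

σ ≈ 210 MPa (tensile)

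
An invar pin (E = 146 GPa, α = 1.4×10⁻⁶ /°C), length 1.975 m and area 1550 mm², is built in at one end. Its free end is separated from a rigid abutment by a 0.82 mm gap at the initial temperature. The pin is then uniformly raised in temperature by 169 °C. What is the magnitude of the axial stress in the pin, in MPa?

σ ≈ 0 MPa

Unrestrained expansion: δ_free = αΔT L = 1.4×10⁻⁶ × 169 × 1975 = 0.4673 mm.
This is smaller than the 0.82 mm clearance, so the pin expands freely without reaching the stop — the stress is zero.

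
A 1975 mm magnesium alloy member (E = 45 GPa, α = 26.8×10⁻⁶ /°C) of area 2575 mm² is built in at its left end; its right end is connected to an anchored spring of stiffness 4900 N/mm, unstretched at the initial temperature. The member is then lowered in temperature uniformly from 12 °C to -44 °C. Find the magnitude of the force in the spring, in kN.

P ≈ 13.4 kN

Free thermal contraction: δ_free = αΔT L = 26.8×10⁻⁶ × 56 × 1975 = 2.964 mm.
Let P be the tensile force in the spring. The member extends elastically by PL/(AE) and the spring stretches by P/k; together these equal δ_free.
So P = δ_free / [L/(AE) + 1/k] = 2.964 / [ 1975/(2575×45×10³) + 1/(4900) ].
P = 2.964 / 0.0002211 = 13400 N.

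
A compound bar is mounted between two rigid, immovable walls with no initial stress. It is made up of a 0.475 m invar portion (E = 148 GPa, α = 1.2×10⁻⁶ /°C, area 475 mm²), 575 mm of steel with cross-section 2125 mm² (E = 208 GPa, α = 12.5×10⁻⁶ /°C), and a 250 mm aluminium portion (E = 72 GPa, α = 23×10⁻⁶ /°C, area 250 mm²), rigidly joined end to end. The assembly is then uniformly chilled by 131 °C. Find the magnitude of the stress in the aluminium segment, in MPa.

σ ≈ 323 MPa (tensile)

Free thermal contraction of the whole bar: Σ αᵢΔT Lᵢ = 1.2×10⁻⁶×131×475 + 12.5×10⁻⁶×131×575 + 23×10⁻⁶×131×250 = 1.769 mm.
Since the ends are fixed, an axial force P builds up, equal in every segment, with P · Σ Lᵢ/(AᵢEᵢ) = δ_free.
The series flexibility is Σ Lᵢ/(AᵢEᵢ) = 475/(475×148×10³) + 575/(2125×208×10³) + 250/(250×72×10³) = 2.195×10⁻⁵ mm/N.
Hence P = δ_free / Σ(L/AE) = 1.769/2.195×10⁻⁵ = 80.63 kN (tensile).
σ_{aluminium} = P / A = 80630 / 250 = 322.5 MPa.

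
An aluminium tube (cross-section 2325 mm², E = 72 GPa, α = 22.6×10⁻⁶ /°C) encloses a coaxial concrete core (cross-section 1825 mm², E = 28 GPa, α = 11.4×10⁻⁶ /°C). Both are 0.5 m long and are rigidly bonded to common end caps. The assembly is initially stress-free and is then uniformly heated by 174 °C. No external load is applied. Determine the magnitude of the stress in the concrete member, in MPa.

The aluminium has the larger α, so on heating it would change length more than the concrete if both were free. The rigid plates force a common final length, so the aluminium is put into compression and the concrete into tension, with equal and opposite forces P (no external load).
Equating the net (thermal + elastic) strains gives |α₁ − α₂|·ΔT = P·[1/(A₁E₁) + 1/(A₂E₂)].
|α₁ − α₂|·ΔT = 11.2×10⁻⁶ × 174 = 0.001949.
1/(A₁E₁) + 1/(A₂E₂) = 1/(2325×72×10³) + 1/(1825×28×10³) = 2.554×10⁻⁸ N⁻¹.
So P = 0.001949 / 2.554×10⁻⁸ = 76.29 kN.
σ_{concrete} = P/A₂ = 76290/1825 = 41.81 MPa, tensile.

σ ≈ 41.8 MPa (tensile)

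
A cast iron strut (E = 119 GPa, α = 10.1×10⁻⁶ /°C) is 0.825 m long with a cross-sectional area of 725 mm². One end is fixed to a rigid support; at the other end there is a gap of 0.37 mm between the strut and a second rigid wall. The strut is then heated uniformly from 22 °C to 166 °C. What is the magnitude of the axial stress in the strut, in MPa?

If the wall were absent the strut would grow by αΔT L = 10.1×10⁻⁶ × 144 × 825 = 1.2 mm.
After closing the 0.37 mm clearance, 1.2 − 0.37 = 0.8299 mm of expansion remains to be suppressed by the wall.
Compatibility: PL/(AE) = 0.8299 mm, so σ = P/A = E × (0.8299/825) = 119.7 MPa.

σ ≈ 120 MPa (compressive)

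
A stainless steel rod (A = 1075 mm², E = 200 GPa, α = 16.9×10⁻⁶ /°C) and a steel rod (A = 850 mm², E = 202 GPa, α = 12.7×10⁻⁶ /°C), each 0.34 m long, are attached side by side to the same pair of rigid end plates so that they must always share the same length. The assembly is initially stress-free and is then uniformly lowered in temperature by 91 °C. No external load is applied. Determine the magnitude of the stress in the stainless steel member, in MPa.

Both members must finish at the same length. With the larger α, the stainless steel tends to over-contract; the plates restrain it, putting the stainless steel in tension and the steel in compression. With no external load the two internal forces are equal and opposite, magnitude P.
Setting the final lengths equal and cancelling L: (α₁ − α₂)ΔT = P/(A₁E₁) + P/(A₂E₂).
|α₁ − α₂|·ΔT = 4.2×10⁻⁶ × 91 = 0.0003822.
1/(A₁E₁) + 1/(A₂E₂) = 1/(1075×200×10³) + 1/(850×202×10³) = 1.048×10⁻⁸ N⁻¹.
P = 0.0003822 / 1.048×10⁻⁸ = 36490 N = 36.49 kN.
σ_{stainless steel} = P/A₁ = 36490/1075 = 33.94 MPa, tensile.

σ ≈ 33.9 MPa (tensile)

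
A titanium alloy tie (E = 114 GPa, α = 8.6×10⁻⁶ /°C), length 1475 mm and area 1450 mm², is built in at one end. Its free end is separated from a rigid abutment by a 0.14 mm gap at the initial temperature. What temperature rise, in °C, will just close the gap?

Contact occurs when the free expansion equals the gap: αΔT L = 0.14 mm.
So ΔT = g/(αL) = 0.14/(8.6×10⁻⁶ × 1475) = 11.04 °C.

ΔT ≈ 11 °C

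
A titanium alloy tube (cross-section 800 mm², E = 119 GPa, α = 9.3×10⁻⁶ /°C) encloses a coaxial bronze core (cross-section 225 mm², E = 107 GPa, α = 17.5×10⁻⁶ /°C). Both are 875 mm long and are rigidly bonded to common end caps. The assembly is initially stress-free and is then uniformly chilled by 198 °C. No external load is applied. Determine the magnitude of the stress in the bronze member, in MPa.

σ ≈ 139 MPa (tensile)

The bronze has the larger α, so on cooling it would change length more than the titanium alloy if both were free. The rigid plates force a common final length, so the bronze is put into tension and the titanium alloy into compression, with equal and opposite forces P (no external load).
Equating the net (thermal + elastic) strains gives |α₁ − α₂|·ΔT = P·[1/(A₁E₁) + 1/(A₂E₂)].
|α₁ − α₂|·ΔT = 8.2×10⁻⁶ × 198 = 0.001624.
1/(A₁E₁) + 1/(A₂E₂) = 1/(800×119×10³) + 1/(225×107×10³) = 5.204×10⁻⁸ N⁻¹.
P = 0.001624 / 5.204×10⁻⁸ = 31200 N = 31.2 kN.
σ_{bronze} = P/A₂ = 31200/225 = 138.7 MPa, tensile.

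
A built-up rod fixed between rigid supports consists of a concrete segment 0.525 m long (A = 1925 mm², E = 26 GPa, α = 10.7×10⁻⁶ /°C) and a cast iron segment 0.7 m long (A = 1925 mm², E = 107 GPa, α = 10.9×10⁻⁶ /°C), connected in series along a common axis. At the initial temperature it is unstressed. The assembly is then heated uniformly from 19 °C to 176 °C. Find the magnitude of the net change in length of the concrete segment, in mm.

If the supports were absent, the total length change would be Σ αᵢΔT Lᵢ = 10.7×10⁻⁶×157×525 + 10.9×10⁻⁶×157×700 = 2.08 mm.
The walls prevent any net length change, so an axial force P (same in every segment) develops. Compatibility: P · Σ Lᵢ/(AᵢEᵢ) = δ_free.
The series flexibility is Σ Lᵢ/(AᵢEᵢ) = 525/(1925×26×10³) + 700/(1925×107×10³) = 1.389×10⁻⁵ mm/N.
P = 2.08 / 1.389×10⁻⁵ = 149800 N = 149.8 kN, compressive.
For the concrete segment, free thermal change = 10.7×10⁻⁶×157×525 = 0.8819 mm and elastic change from P = 149800×525/(1925×26×10³) = 1.571 mm; these oppose, so the net change is 0.689 mm (segment shortens).

|ΔL| ≈ 0.689 mm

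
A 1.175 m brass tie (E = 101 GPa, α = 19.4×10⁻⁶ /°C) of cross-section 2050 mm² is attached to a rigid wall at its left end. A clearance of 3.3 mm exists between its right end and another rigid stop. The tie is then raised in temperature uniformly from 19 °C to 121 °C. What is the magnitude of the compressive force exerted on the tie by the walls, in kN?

P ≈ 0 kN

If the wall were absent the tie would grow by αΔT L = 19.4×10⁻⁶ × 102 × 1175 = 2.325 mm.
This is smaller than the 3.3 mm clearance, so the tie expands freely without reaching the stop — the stress is zero.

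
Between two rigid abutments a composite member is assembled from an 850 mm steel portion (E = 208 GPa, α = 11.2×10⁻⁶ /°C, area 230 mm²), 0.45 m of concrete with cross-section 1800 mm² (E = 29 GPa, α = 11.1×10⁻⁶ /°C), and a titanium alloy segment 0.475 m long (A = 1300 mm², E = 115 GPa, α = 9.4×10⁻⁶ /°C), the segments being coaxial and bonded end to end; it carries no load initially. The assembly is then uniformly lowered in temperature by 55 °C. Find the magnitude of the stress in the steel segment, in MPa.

If the supports were absent, the total length change would be Σ αᵢΔT Lᵢ = 11.2×10⁻⁶×55×850 + 11.1×10⁻⁶×55×450 + 9.4×10⁻⁶×55×475 = 1.044 mm.
The walls prevent any net length change, so an axial force P (same in every segment) develops. Compatibility: P · Σ Lᵢ/(AᵢEᵢ) = δ_free.
Σ Lᵢ/(AᵢEᵢ) = 850/(230×208×10³) + 450/(1800×29×10³) + 475/(1300×115×10³) = 2.957×10⁻⁵ mm/N.
P = 1.044 / 2.957×10⁻⁵ = 35310 N = 35.31 kN, tensile.
σ_{steel} = P / A = 35310 / 230 = 153.5 MPa.

σ ≈ 154 MPa (tensile)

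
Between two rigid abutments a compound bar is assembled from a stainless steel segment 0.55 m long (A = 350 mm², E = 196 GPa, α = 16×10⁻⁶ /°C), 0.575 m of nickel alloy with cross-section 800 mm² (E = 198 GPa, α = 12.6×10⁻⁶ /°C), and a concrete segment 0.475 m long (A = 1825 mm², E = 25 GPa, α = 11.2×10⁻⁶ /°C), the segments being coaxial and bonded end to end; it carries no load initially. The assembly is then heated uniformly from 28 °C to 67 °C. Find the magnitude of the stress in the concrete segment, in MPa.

σ ≈ 20.7 MPa (compressive)

With the walls removed the bar would change length by δ_free = Σ αᵢΔT Lᵢ = 16×10⁻⁶×39×550 + 12.6×10⁻⁶×39×575 + 11.2×10⁻⁶×39×475 = 0.8332 mm.
Since the ends are fixed, an axial force P builds up, equal in every segment, with P · Σ Lᵢ/(AᵢEᵢ) = δ_free.
The series flexibility is Σ Lᵢ/(AᵢEᵢ) = 550/(350×196×10³) + 575/(800×198×10³) + 475/(1825×25×10³) = 2.206×10⁻⁵ mm/N.
So P = 0.8332 / 2.206×10⁻⁵ = 37.77 kN, compressive.
σ_{concrete} = P / A = 37770 / 1825 = 20.7 MPa.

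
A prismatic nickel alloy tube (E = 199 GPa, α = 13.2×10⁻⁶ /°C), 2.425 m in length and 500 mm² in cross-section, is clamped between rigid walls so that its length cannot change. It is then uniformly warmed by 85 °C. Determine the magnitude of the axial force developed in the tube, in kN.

Full restraint means ε = 0, so the stress is σ = EαΔT = 199×10³ × 13.2×10⁻⁶ × 85 = 223.3 MPa.
Axial force P = σA = 223.3 × 500 = 111600 N = 111.6 kN, compressive.

P ≈ 112 kN (compressive)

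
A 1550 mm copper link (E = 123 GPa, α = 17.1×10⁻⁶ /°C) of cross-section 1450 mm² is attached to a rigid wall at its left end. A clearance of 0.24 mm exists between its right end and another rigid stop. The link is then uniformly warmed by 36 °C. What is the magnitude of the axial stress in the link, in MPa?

σ ≈ 56.7 MPa (compressive)

If the wall were absent the link would grow by αΔT L = 17.1×10⁻⁶ × 36 × 1550 = 0.9542 mm.
After closing the 0.24 mm clearance, 0.9542 − 0.24 = 0.7142 mm of expansion remains to be suppressed by the wall.
That suppressed elongation corresponds to σ = E·Δ/L = 123×10³ × 0.7142/1550 = 56.67 MPa.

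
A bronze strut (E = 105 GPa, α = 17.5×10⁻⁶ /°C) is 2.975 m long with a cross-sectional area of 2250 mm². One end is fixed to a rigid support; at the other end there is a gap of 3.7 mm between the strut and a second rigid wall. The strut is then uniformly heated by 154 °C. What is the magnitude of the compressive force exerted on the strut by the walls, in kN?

P ≈ 343 kN

If the wall were absent the strut would grow by αΔT L = 17.5×10⁻⁶ × 154 × 2975 = 8.018 mm.
This exceeds the 3.7 mm gap, so the wall pushes back. The portion of expansion that must be recovered elastically is δ_free − gap = 8.018 − 3.7 = 4.318 mm.
Compatibility: PL/(AE) = 4.318 mm, so σ = P/A = E × (4.318/2975) = 152.4 MPa.
Force on the wall = σA = 152.4 × 2250 mm² = 342.9 kN.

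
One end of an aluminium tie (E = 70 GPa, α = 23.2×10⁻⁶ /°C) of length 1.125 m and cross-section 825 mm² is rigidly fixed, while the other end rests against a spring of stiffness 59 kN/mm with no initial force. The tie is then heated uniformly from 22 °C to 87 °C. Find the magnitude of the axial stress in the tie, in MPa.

Free thermal expansion: δ_free = αΔT L = 23.2×10⁻⁶ × 65 × 1125 = 1.696 mm.
Let P be the compressive force at the spring. The tie shortens elastically by PL/(AE) and the spring compresses by P/k; together these equal δ_free.
So P = δ_free / [L/(AE) + 1/k] = 1.696 / [ 1125/(825×70×10³) + 1/(59×10³) ].
P = 1.696 / 3.643×10⁻⁵ = 46570 N.
σ = P/A = 46570/825 = 56.45 MPa.

σ ≈ 56.4 MPa (compressive)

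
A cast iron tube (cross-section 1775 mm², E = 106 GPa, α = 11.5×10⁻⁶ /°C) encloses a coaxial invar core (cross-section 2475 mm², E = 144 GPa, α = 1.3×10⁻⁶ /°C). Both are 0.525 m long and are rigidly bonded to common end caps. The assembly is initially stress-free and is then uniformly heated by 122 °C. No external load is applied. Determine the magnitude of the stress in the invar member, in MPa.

σ ≈ 61.9 MPa (tensile)

Equilibrium of a rigid end plate with no external load gives equal and opposite internal forces ±P in the two members. Since α_{cast iron} > α_{invar}, heating drives the cast iron into compression and the invar into tension.
Setting the final lengths equal and cancelling L: (α₁ − α₂)ΔT = P/(A₁E₁) + P/(A₂E₂).
|α₁ − α₂|·ΔT = 10.2×10⁻⁶ × 122 = 0.001244.
1/(A₁E₁) + 1/(A₂E₂) = 1/(1775×106×10³) + 1/(2475×144×10³) = 8.121×10⁻⁹ N⁻¹.
P = 0.001244 / 8.121×10⁻⁹ = 153200 N = 153.2 kN.
σ_{invar} = P/A₂ = 153200/2475 = 61.91 MPa, tensile.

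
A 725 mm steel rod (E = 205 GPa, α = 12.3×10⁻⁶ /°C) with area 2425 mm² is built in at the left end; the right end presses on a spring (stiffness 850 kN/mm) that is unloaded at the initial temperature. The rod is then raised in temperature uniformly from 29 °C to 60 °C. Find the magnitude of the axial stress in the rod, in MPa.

If the spring were absent the rod would lengthen by αΔT L = 12.3×10⁻⁶ × 31 × 725 = 0.2764 mm.
With a force P in the spring, the elastic change of the rod is PL/(AE) and that of the spring is P/k; compatibility requires their sum to equal δ_free.
P [ L/(AE) + 1/k ] = δ_free → P [ 725/(2425×205×10³) + 1/(850×10³) ] = 0.2764.
P = 0.2764 / 2.635×10⁻⁶ = 104900 N.
σ = P/A = 104900/2425 = 43.26 MPa.

σ ≈ 43.3 MPa (compressive)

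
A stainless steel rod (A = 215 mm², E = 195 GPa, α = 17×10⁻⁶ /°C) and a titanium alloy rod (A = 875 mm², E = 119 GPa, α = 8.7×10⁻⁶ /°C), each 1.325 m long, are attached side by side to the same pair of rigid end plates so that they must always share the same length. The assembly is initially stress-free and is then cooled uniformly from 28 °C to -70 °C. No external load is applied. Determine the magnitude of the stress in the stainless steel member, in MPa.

σ ≈ 113 MPa (tensile)

The stainless steel has the larger α, so on cooling it would change length more than the titanium alloy if both were free. The rigid plates force a common final length, so the stainless steel is put into tension and the titanium alloy into compression, with equal and opposite forces P (no external load).
Compatibility of the two members (thermal + elastic change equal): (α₁ − α₂)ΔT = P·[1/(A₁E₁) + 1/(A₂E₂)].
|α₁ − α₂|·ΔT = 8.3×10⁻⁶ × 98 = 0.0008134.
1/(A₁E₁) + 1/(A₂E₂) = 1/(215×195×10³) + 1/(875×119×10³) = 3.346×10⁻⁸ N⁻¹.
So P = 0.0008134 / 3.346×10⁻⁸ = 24.31 kN.
σ_{stainless steel} = P/A₁ = 24310/215 = 113.1 MPa, tensile.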